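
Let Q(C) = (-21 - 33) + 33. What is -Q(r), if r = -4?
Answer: 21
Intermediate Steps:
Q(C) = -21 (Q(C) = -54 + 33 = -21)
-Q(r) = -1*(-21) = 21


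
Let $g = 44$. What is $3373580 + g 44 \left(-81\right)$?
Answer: $3216764$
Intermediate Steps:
$3373580 + g 44 \left(-81\right) = 3373580 + 44 \cdot 44 \left(-81\right) = 3373580 + 1936 \left(-81\right) = 3373580 - 156816 = 3216764$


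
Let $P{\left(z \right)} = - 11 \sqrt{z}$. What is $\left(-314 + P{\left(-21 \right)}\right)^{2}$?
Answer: $96055 + 6908 i \sqrt{21} \approx 96055.0 + 31656.0 i$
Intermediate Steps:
$\left(-314 + P{\left(-21 \right)}\right)^{2} = \left(-314 - 11 \sqrt{-21}\right)^{2} = \left(-314 - 11 i \sqrt{21}\right)^{2}$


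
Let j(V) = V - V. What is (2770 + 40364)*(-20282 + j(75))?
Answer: -874843788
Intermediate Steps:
j(V) = 0
(2770 + 40364)*(-20282 + j(75)) = (2770 + 40364)*(-20282 + 0) = 43134*(-20282) = -874843788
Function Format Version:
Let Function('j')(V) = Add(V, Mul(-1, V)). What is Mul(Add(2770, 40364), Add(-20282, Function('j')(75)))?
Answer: -874843788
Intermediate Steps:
Function('j')(V) = 0
Mul(Add(2770, 40364), Add(-20282, Function('j')(75))) = Mul(Add(2770, 40364), Add(-20282, 0)) = Mul(43134, -20282) = -874843788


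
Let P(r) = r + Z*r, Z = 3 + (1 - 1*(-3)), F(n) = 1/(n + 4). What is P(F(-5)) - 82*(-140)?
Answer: 11472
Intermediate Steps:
F(n) = 1/(4 + n)
Z = 7 (Z = 3 + (1 + 3) = 3 + 4 = 7)
P(r) = 8*r (P(r) = r + 7*r = 8*r)
P(F(-5)) - 82*(-140) = 8/(4 - 5) - 82*(-140) = 8/(-1) + 11480 = 8*(-1) + 11480 = -8 + 11480 = 11472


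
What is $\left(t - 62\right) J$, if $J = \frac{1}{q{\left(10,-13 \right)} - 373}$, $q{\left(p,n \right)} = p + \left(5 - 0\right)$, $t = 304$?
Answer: $- \frac{121}{179} \approx -0.67598$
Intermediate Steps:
$q{\left(p,n \right)} = 5 + p$ ($q{\left(p,n \right)} = p + \left(5 + 0\right) = p + 5 = 5 + p$)
$J = - \frac{1}{358}$ ($J = \frac{1}{\left(5 + 10\right) - 373} = \frac{1}{15 - 373} = \frac{1}{-358} = - \frac{1}{358} \approx -0.0027933$)
$\left(t - 62\right) J = \left(304 - 62\right) \left(- \frac{1}{358}\right) = 242 \left(- \frac{1}{358}\right) = - \frac{121}{179}$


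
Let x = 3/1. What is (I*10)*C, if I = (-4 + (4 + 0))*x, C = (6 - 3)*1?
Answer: 0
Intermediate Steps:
x = 3 (x = 3*1 = 3)
C = 3 (C = 3*1 = 3)
I = 0 (I = (-4 + (4 + 0))*3 = (-4 + 4)*3 = 0*3 = 0)
(I*10)*C = (0*10)*3 = 0*3 = 0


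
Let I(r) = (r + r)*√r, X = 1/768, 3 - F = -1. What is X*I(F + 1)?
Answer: 5*√5/384 ≈ 0.029115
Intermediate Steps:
F = 4 (F = 3 - 1*(-1) = 3 + 1 = 4)
X = 1/768 ≈ 0.0013021
I(r) = 2*r^(3/2) (I(r) = (2*r)*√r = 2*r^(3/2))
X*I(F + 1) = (2*(4 + 1)^(3/2))/768 = (2*5^(3/2))/768 = (2*(5*√5))/768 = (10*√5)/768 = 5*√5/384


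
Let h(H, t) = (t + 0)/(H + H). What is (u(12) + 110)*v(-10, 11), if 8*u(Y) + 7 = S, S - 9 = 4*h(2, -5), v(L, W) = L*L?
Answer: 21925/2 ≈ 10963.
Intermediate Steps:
v(L, W) = L²
h(H, t) = t/(2*H) (h(H, t) = t/((2*H)) = t*(1/(2*H)) = t/(2*H))
S = 4 (S = 9 + 4*((½)*(-5)/2) = 9 + 4*((½)*(-5)*(½)) = 9 + 4*(-5/4) = 9 - 5 = 4)
u(Y) = -3/8 (u(Y) = -7/8 + (⅛)*4 = -7/8 + ½ = -3/8)
(u(12) + 110)*v(-10, 11) = (-3/8 + 110)*(-10)² = (877/8)*100 = 21925/2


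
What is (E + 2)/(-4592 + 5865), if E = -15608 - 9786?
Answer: -25392/1273 ≈ -19.947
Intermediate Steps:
E = -25394
(E + 2)/(-4592 + 5865) = (-25394 + 2)/(-4592 + 5865) = -25392/1273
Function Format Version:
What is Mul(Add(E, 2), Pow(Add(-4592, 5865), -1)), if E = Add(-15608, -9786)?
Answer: Rational(-25392, 1273) ≈ -19.947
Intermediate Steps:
E = -25394
Mul(Add(E, 2), Pow(Add(-4592, 5865), -1)) = Mul(Add(-25394, 2), Pow(Add(-4592, 5865), -1)) = Mul(-25392, Pow(1273, -1)) = Mul(-25392, Rational(1, 1273)) = Rational(-25392, 1273)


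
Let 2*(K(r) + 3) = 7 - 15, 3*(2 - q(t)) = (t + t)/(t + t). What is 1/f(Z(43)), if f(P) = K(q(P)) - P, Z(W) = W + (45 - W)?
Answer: -1/52 ≈ -0.019231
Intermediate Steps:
Z(W) = 45
q(t) = 5/3 (q(t) = 2 - (t + t)/(3*(t + t)) = 2 - 2*t/(3*(2*t)) = 2 - 2*t*1/(2*t)/3 = 2 - ⅓*1 = 2 - ⅓ = 5/3)
K(r) = -7 (K(r) = -3 + (7 - 15)/2 = -3 + (½)*(-8) = -3 - 4 = -7)
f(P) = -7 - P
1/f(Z(43)) = 1/(-7 - 1*45) = 1/(-7 - 45) = 1/(-52) = -1/52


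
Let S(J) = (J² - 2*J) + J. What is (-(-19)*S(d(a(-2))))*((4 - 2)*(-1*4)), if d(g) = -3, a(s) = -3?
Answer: -1824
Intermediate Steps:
S(J) = J² - J
(-(-19)*S(d(a(-2))))*((4 - 2)*(-1*4)) = (-(-19)*(-3*(-1 - 3)))*((4 - 2)*(-1*4)) = (-(-19)*(-3*(-4)))*(2*(-4)) = -(-19)*12*(-8) = -19*(-12)*(-8) = 228*(-8) = -1824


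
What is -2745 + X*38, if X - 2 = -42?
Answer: -4265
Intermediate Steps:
X = -40 (X = 2 - 42 = -40)
-2745 + X*38 = -2745 - 40*38 = -2745 - 1520 = -4265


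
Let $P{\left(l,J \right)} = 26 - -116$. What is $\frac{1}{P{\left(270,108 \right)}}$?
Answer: $\frac{1}{142} \approx 0.0070423$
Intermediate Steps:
$P{\left(l,J \right)} = 142$ ($P{\left(l,J \right)} = 26 + 116 = 142$)
$\frac{1}{P{\left(270,108 \right)}} = \frac{1}{142}$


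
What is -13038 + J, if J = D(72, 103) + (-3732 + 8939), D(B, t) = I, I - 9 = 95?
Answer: -7727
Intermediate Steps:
I = 104 (I = 9 + 95 = 104)
D(B, t) = 104
J = 5311 (J = 104 + (-3732 + 8939) = 104 + 5207 = 5311)
-13038 + J = -13038 + 5311 = -7727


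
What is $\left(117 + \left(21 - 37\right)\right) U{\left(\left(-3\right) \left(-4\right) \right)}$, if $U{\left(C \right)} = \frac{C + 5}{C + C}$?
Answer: $\frac{1717}{24} \approx 71.542$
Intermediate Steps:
$U{\left(C \right)} = \frac{5 + C}{2 C}$
$\left(117 + \left(21 - 37\right)\right) U{\left(\left(-3\right) \left(-4\right) \right)} = \left(117 + \left(21 - 37\right)\right) \frac{5 - -12}{2 \left(\left(-3\right) \left(-4\right)\right)} = \left(117 - 16\right) \frac{5 + 12}{2 \cdot 12} = 101 \cdot \frac{1}{2} \cdot \frac{1}{12} \cdot 17 = 101 \cdot \frac{17}{24} = \frac{1717}{24}$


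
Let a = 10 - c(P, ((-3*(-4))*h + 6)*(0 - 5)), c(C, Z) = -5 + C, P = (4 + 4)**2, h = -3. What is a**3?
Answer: -117649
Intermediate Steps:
P = 64 (P = 8**2 = 64)
a = -49 (a = 10 - (-5 + 64) = 10 - 1*59 = 10 - 59 = -49)
a**3 = (-49)**3 = -117649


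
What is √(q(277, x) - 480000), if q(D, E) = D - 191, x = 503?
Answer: I*√479914 ≈ 692.76*I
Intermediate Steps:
q(D, E) = -191 + D
√(q(277, x) - 480000) = √((-191 + 277) - 480000) = √(86 - 480000) = √(-479914) = I*√479914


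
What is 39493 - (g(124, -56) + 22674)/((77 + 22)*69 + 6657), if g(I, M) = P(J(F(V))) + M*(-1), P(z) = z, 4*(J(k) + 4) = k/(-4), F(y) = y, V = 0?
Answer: 266329429/6744 ≈ 39491.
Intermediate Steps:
J(k) = -4 - k/16 (J(k) = -4 + (k/(-4))/4 = -4 + (k*(-¼))/4 = -4 + (-k/4)/4 = -4 - k/16)
g(I, M) = -4 - M (g(I, M) = (-4 - 1/16*0) + M*(-1) = (-4 + 0) - M = -4 - M)
39493 - (g(124, -56) + 22674)/((77 + 22)*69 + 6657) = 39493 - ((-4 - 1*(-56)) + 22674)/((77 + 22)*69 + 6657) = 39493 - ((-4 + 56) + 22674)/(99*69 + 6657) = 39493 - (52 + 22674)/(6831 + 6657) = 39493 - 22726/13488 = 39493 - 1*11363/6744 = 39493 - 11363/6744 = 266329429/6744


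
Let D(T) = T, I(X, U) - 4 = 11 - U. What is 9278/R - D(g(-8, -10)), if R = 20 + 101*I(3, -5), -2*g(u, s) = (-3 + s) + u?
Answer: -6071/1020 ≈ -5.9520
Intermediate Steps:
g(u, s) = 3/2 - s/2 - u/2 (g(u, s) = -((-3 + s) + u)/2 = -(-3 + s + u)/2 = 3/2 - s/2 - u/2)
I(X, U) = 15 - U (I(X, U) = 4 + (11 - U) = 15 - U)
R = 2040 (R = 20 + 101*(15 - 1*(-5)) = 20 + 101*(15 + 5) = 20 + 101*20 = 20 + 2020 = 2040)
9278/R - D(g(-8, -10)) = 9278/2040 - (3/2 - 1/2*(-10) - 1/2*(-8)) = 9278*(1/2040) - (3/2 + 5 + 4) = 4639/1020 - 1*21/2 = 4639/1020 - 21/2 = -6071/1020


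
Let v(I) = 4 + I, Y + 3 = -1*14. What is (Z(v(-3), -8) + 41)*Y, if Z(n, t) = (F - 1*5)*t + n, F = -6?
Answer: -2210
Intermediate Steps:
Y = -17 (Y = -3 - 1*14 = -3 - 14 = -17)
Z(n, t) = n - 11*t (Z(n, t) = (-6 - 1*5)*t + n = (-6 - 5)*t + n = -11*t + n = n - 11*t)
(Z(v(-3), -8) + 41)*Y = (((4 - 3) - 11*(-8)) + 41)*(-17) = ((1 + 88) + 41)*(-17) = (89 + 41)*(-17) = 130*(-17) = -2210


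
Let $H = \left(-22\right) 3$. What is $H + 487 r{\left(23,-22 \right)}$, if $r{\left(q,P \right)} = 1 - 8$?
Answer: $-3475$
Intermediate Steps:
$r{\left(q,P \right)} = -7$
$H = -66$
$H + 487 r{\left(23,-22 \right)} = -66 + 487 \left(-7\right) = -66 - 3409 = -3475$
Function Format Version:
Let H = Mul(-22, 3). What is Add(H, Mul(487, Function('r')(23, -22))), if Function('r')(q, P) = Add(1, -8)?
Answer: -3475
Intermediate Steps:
Function('r')(q, P) = -7
H = -66
Add(H, Mul(487, Function('r')(23, -22))) = Add(-66, Mul(487, -7)) = Add(-66, -3409) = -3475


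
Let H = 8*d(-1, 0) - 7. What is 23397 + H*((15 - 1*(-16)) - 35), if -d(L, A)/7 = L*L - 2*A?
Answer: 23649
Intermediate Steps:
d(L, A) = -7*L² + 14*A (d(L, A) = -7*(L*L - 2*A) = -7*(L² - 2*A) = -7*L² + 14*A)
H = -63 (H = 8*(-7*(-1)² + 14*0) - 7 = 8*(-7*1 + 0) - 7 = 8*(-7 + 0) - 7 = 8*(-7) - 7 = -56 - 7 = -63)
23397 + H*((15 - 1*(-16)) - 35) = 23397 - 63*((15 - 1*(-16)) - 35) = 23397 - 63*((15 + 16) - 35) = 23397 - 63*(31 - 35) = 23397 - 63*(-4) = 23397 + 252 = 23649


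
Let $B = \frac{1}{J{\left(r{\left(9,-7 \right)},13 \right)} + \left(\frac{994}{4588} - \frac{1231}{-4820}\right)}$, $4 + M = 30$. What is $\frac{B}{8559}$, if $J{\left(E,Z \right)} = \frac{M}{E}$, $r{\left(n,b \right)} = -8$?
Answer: $- \frac{1382135}{32862340413} \approx -4.2058 \cdot 10^{-5}$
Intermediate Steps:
$M = 26$ ($M = -4 + 30 = 26$)
$J{\left(E,Z \right)} = \frac{26}{E}$
$B = - \frac{1382135}{3839507}$ ($B = \frac{1}{\frac{26}{-8} + \left(\frac{994}{4588} - \frac{1231}{-4820}\right)} = \frac{1}{26 \left(- \frac{1}{8}\right) + \left(994 \cdot \frac{1}{4588} - - \frac{1231}{4820}\right)} = \frac{1}{- \frac{13}{4} + \left(\frac{497}{2294} + \frac{1231}{4820}\right)} = \frac{1}{- \frac{13}{4} + \frac{2609727}{5528540}} = \frac{1}{- \frac{3839507}{1382135}} = - \frac{1382135}{3839507} \approx -0.35998$)
$\frac{B}{8559} = - \frac{1382135}{3839507 \cdot 8559} = \left(- \frac{1382135}{3839507}\right) \frac{1}{8559} = - \frac{1382135}{32862340413}$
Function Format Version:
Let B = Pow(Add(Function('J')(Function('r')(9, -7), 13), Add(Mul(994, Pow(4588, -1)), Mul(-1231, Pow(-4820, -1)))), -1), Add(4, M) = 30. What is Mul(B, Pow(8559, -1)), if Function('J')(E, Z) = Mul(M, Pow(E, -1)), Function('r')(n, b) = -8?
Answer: Rational(-1382135, 32862340413) ≈ -4.2058e-5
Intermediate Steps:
M = 26 (M = Add(-4, 30) = 26)
Function('J')(E, Z) = Mul(26, Pow(E, -1))
B = Rational(-1382135, 3839507) (B = Pow(Add(Mul(26, Pow(-8, -1)), Add(Mul(994, Pow(4588, -1)), Mul(-1231, Pow(-4820, -1)))), -1) = Pow(Add(Mul(26, Rational(-1, 8)), Add(Mul(994, Rational(1, 4588)), Mul(-1231, Rational(-1, 4820)))), -1) = Pow(Add(Rational(-13, 4), Add(Rational(497, 2294), Rational(1231, 4820))), -1) = Pow(Add(Rational(-13, 4), Rational(2609727, 5528540)), -1) = Pow(Rational(-3839507, 1382135), -1) = Rational(-1382135, 3839507) ≈ -0.35998)
Mul(B, Pow(8559, -1)) = Mul(Rational(-1382135, 3839507), Pow(8559, -1)) = Mul(Rational(-1382135, 3839507), Rational(1, 8559)) = Rational(-1382135, 32862340413)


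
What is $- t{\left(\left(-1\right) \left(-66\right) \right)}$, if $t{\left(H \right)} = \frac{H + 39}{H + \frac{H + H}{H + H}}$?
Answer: $- \frac{105}{67} \approx -1.5672$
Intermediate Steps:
$t{\left(H \right)} = \frac{39 + H}{1 + H}$ ($t{\left(H \right)} = \frac{39 + H}{H + \frac{2 H}{2 H}} = \frac{39 + H}{H + 2 H \frac{1}{2 H}} = \frac{39 + H}{H + 1} = \frac{39 + H}{1 + H}$)
$- t{\left(\left(-1\right) \left(-66\right) \right)} = - \frac{39 - -66}{1 - -66} = - \frac{39 + 66}{1 + 66} = - \frac{105}{67}$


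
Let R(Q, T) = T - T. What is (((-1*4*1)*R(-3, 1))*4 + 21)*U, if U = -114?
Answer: -2394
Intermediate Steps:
R(Q, T) = 0
(((-1*4*1)*R(-3, 1))*4 + 21)*U = (((-1*4*1)*0)*4 + 21)*(-114) = ((-4*1*0)*4 + 21)*(-114) = (-4*0*4 + 21)*(-114) = (0*4 + 21)*(-114) = (0 + 21)*(-114) = 21*(-114) = -2394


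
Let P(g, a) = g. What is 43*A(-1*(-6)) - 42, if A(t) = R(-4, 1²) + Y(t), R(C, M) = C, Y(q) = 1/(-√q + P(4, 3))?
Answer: -984/5 + 43*√6/10 ≈ -186.27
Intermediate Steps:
Y(q) = 1/(4 - √q) (Y(q) = 1/(-√q + 4) = 1/(4 - √q))
A(t) = -4 - 1/(-4 + √t)
43*A(-1*(-6)) - 42 = 43*((15 - 4*√6)/(-4 + √(-1*(-6)))) - 42 = 43*((15 - 4*√6)/(-4 + √6)) - 42 = 43*(15 - 4*√6)/(-4 + √6) - 42 = -42 + 43*(15 - 4*√6)/(-4 + √6)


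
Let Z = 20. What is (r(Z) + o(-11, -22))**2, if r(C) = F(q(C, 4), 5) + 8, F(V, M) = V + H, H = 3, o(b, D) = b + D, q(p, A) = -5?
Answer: 729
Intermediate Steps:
o(b, D) = D + b
F(V, M) = 3 + V (F(V, M) = V + 3 = 3 + V)
r(C) = 6 (r(C) = (3 - 5) + 8 = -2 + 8 = 6)
(r(Z) + o(-11, -22))**2 = (6 + (-22 - 11))**2 = (6 - 33)**2 = (-27)**2 = 729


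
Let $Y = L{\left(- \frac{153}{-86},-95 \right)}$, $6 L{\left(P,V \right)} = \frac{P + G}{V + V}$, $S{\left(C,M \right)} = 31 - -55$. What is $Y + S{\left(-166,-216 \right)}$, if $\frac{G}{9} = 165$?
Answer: $\frac{2767859}{32680} \approx 84.696$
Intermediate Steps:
$G = 1485$ ($G = 9 \cdot 165 = 1485$)
$S{\left(C,M \right)} = 86$ ($S{\left(C,M \right)} = 31 + 55 = 86$)
$L{\left(P,V \right)} = \frac{1485 + P}{12 V}$ ($L{\left(P,V \right)} = \frac{\left(P + 1485\right) \frac{1}{V + V}}{6} = \frac{\left(1485 + P\right) \frac{1}{2 V}}{6} = \frac{\frac{1}{2} \frac{1}{V} \left(1485 + P\right)}{6} = \frac{1485 + P}{12 V}$)
$Y = - \frac{42621}{32680}$ ($Y = \frac{1485 - \frac{153}{-86}}{12 \left(-95\right)} = \frac{1}{12} \left(- \frac{1}{95}\right) \left(1485 - - \frac{153}{86}\right) = \frac{1}{12} \left(- \frac{1}{95}\right) \left(1485 + \frac{153}{86}\right) = \frac{1}{12} \left(- \frac{1}{95}\right) \frac{127863}{86} = - \frac{42621}{32680} \approx -1.3042$)
$Y + S{\left(-166,-216 \right)} = - \frac{42621}{32680} + 86 = \frac{2767859}{32680}$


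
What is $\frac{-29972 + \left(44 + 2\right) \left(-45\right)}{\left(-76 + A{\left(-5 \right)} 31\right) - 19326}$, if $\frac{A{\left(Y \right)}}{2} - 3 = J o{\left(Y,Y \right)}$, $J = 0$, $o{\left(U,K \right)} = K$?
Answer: $\frac{16021}{9608} \approx 1.6675$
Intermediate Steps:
$A{\left(Y \right)} = 6$ ($A{\left(Y \right)} = 6 + 2 \cdot 0 Y = 6 + 2 \cdot 0 = 6 + 0 = 6$)
$\frac{-29972 + \left(44 + 2\right) \left(-45\right)}{\left(-76 + A{\left(-5 \right)} 31\right) - 19326} = \frac{-29972 + \left(44 + 2\right) \left(-45\right)}{\left(-76 + 6 \cdot 31\right) - 19326} = \frac{-29972 + 46 \left(-45\right)}{\left(-76 + 186\right) - 19326} = \frac{-29972 - 2070}{110 - 19326} = - \frac{32042}{-19216} = \left(-32042\right) \left(- \frac{1}{19216}\right) = \frac{16021}{9608}$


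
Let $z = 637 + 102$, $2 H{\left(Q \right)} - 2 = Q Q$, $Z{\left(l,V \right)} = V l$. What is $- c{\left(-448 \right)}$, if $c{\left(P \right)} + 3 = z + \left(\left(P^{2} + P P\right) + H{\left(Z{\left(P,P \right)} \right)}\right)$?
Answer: $-20141449953$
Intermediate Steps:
$H{\left(Q \right)} = 1 + \frac{Q^{2}}{2}$ ($H{\left(Q \right)} = 1 + \frac{Q Q}{2} = 1 + \frac{Q^{2}}{2}$)
$z = 739$
$c{\left(P \right)} = 737 + \frac{P^{4}}{2} + 2 P^{2}$ ($c{\left(P \right)} = -3 + \left(739 + \left(\left(P^{2} + P P\right) + \left(1 + \frac{\left(P P\right)^{2}}{2}\right)\right)\right) = -3 + \left(739 + \left(\left(P^{2} + P^{2}\right) + \left(1 + \frac{\left(P^{2}\right)^{2}}{2}\right)\right)\right) = -3 + \left(739 + \left(2 P^{2} + \left(1 + \frac{P^{4}}{2}\right)\right)\right) = -3 + \left(739 + \left(1 + \frac{P^{4}}{2} + 2 P^{2}\right)\right) = -3 + \left(740 + \frac{P^{4}}{2} + 2 P^{2}\right) = 737 + \frac{P^{4}}{2} + 2 P^{2}$)
$- c{\left(-448 \right)} = - (737 + \frac{\left(-448\right)^{4}}{2} + 2 \left(-448\right)^{2}) = - (737 + \frac{1}{2} \cdot 40282095616 + 2 \cdot 200704) = - (737 + 20141047808 + 401408) = \left(-1\right) 20141449953 = -20141449953$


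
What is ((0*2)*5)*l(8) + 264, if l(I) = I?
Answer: 264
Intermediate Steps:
((0*2)*5)*l(8) + 264 = ((0*2)*5)*8 + 264 = (0*5)*8 + 264 = 0*8 + 264 = 0 + 264 = 264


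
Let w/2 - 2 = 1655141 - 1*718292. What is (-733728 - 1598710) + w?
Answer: -458736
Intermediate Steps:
w = 1873702 (w = 4 + 2*(1655141 - 1*718292) = 4 + 2*(1655141 - 718292) = 4 + 2*936849 = 4 + 1873698 = 1873702)
(-733728 - 1598710) + w = (-733728 - 1598710) + 1873702 = -2332438 + 1873702 = -458736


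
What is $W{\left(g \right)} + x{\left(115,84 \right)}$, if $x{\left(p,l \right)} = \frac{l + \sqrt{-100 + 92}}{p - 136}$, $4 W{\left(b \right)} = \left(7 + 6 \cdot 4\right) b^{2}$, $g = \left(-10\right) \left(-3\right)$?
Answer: $6971 - \frac{2 i \sqrt{2}}{21} \approx 6971.0 - 0.13469 i$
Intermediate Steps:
$g = 30$
$W{\left(b \right)} = \frac{31 b^{2}}{4}$ ($W{\left(b \right)} = \frac{\left(7 + 6 \cdot 4\right) b^{2}}{4} = \frac{\left(7 + 24\right) b^{2}}{4} = \frac{31 b^{2}}{4}$)
$x{\left(p,l \right)} = \frac{l + 2 i \sqrt{2}}{-136 + p}$ ($x{\left(p,l \right)} = \frac{l + \sqrt{-8}}{-136 + p} = \frac{l + 2 i \sqrt{2}}{-136 + p}$)
$W{\left(g \right)} + x{\left(115,84 \right)} = \frac{31 \cdot 30^{2}}{4} + \frac{84 + 2 i \sqrt{2}}{-136 + 115} = \frac{31}{4} \cdot 900 + \frac{84 + 2 i \sqrt{2}}{-21} = 6975 - \frac{84 + 2 i \sqrt{2}}{21} = 6975 - \left(4 + \frac{2 i \sqrt{2}}{21}\right) = 6971 - \frac{2 i \sqrt{2}}{21}$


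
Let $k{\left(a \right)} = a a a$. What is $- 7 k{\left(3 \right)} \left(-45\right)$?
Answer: $8505$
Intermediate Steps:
$k{\left(a \right)} = a^{3}$ ($k{\left(a \right)} = a^{2} a = a^{3}$)
$- 7 k{\left(3 \right)} \left(-45\right) = - 7 \cdot 3^{3} \left(-45\right) = \left(-7\right) 27 \left(-45\right) = \left(-189\right) \left(-45\right) = 8505$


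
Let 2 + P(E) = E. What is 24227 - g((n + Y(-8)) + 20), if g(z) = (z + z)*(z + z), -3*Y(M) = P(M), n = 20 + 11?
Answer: 111767/9 ≈ 12419.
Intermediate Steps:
n = 31
P(E) = -2 + E
Y(M) = 2/3 - M/3 (Y(M) = -(-2 + M)/3 = 2/3 - M/3)
g(z) = 4*z**2 (g(z) = (2*z)*(2*z) = 4*z**2)
24227 - g((n + Y(-8)) + 20) = 24227 - 4*((31 + (2/3 - 1/3*(-8))) + 20)**2 = 24227 - 4*((31 + (2/3 + 8/3)) + 20)**2 = 24227 - 4*((31 + 10/3) + 20)**2 = 24227 - 4*(103/3 + 20)**2 = 24227 - 4*(163/3)**2 = 24227 - 4*26569/9 = 24227 - 1*106276/9 = 24227 - 106276/9 = 111767/9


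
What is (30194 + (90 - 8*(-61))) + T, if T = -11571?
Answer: 19201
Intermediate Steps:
(30194 + (90 - 8*(-61))) + T = (30194 + (90 - 8*(-61))) - 11571 = (30194 + (90 + 488)) - 11571 = (30194 + 578) - 11571 = 30772 - 11571 = 19201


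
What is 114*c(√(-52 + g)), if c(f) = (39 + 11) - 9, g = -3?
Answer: 4674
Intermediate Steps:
c(f) = 41 (c(f) = 50 - 9 = 41)
114*c(√(-52 + g)) = 114*41 = 4674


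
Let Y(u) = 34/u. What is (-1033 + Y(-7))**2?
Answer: 52780225/49 ≈ 1.0771e+6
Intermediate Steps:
(-1033 + Y(-7))**2 = (-1033 + 34/(-7))**2 = (-1033 + 34*(-1/7))**2 = (-1033 - 34/7)**2 = (-7265/7)**2 = 52780225/49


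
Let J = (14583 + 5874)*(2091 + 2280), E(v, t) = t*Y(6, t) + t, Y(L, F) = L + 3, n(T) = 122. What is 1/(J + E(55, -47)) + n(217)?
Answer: 10908883395/89417077 ≈ 122.00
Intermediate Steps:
Y(L, F) = 3 + L
E(v, t) = 10*t (E(v, t) = t*(3 + 6) + t = t*9 + t = 9*t + t = 10*t)
J = 89417547 (J = 20457*4371 = 89417547)
1/(J + E(55, -47)) + n(217) = 1/(89417547 + 10*(-47)) + 122 = 1/(89417547 - 470) + 122 = 1/89417077 + 122 = 10908883395/89417077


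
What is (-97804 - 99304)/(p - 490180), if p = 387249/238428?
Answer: 15665355408/38957416597 ≈ 0.40211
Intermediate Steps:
p = 129083/79476 (p = 387249*(1/238428) = 129083/79476 ≈ 1.6242)
(-97804 - 99304)/(p - 490180) = (-97804 - 99304)/(129083/79476 - 490180) = -197108/(-38957416597/79476) = -197108*(-79476/38957416597) = 15665355408/38957416597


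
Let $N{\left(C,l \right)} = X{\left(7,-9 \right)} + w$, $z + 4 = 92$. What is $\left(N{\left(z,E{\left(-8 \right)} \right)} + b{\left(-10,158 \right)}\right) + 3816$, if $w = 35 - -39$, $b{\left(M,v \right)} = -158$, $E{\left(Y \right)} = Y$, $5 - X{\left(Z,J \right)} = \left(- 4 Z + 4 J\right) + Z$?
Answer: $3794$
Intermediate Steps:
$X{\left(Z,J \right)} = 5 - 4 J + 3 Z$ ($X{\left(Z,J \right)} = 5 - \left(\left(- 4 Z + 4 J\right) + Z\right) = 5 - \left(- 3 Z + 4 J\right) = 5 - 4 J + 3 Z$)
$w = 74$ ($w = 35 + 39 = 74$)
$z = 88$ ($z = -4 + 92 = 88$)
$N{\left(C,l \right)} = 136$ ($N{\left(C,l \right)} = \left(5 - -36 + 3 \cdot 7\right) + 74 = \left(5 + 36 + 21\right) + 74 = 62 + 74 = 136$)
$\left(N{\left(z,E{\left(-8 \right)} \right)} + b{\left(-10,158 \right)}\right) + 3816 = \left(136 - 158\right) + 3816 = -22 + 3816 = 3794$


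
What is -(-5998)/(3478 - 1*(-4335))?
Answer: 5998/7813 ≈ 0.76769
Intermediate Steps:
-(-5998)/(3478 - 1*(-4335)) = -(-5998)/(3478 + 4335) = -(-5998)/7813 = -1*(-5998/7813) = 5998/7813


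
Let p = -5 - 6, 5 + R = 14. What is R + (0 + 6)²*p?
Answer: -387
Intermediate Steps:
R = 9 (R = -5 + 14 = 9)
p = -11
R + (0 + 6)²*p = 9 + (0 + 6)²*(-11) = 9 + 6²*(-11) = 9 + 36*(-11) = 9 - 396 = -387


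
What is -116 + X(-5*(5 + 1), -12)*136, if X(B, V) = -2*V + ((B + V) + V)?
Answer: -4196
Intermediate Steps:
X(B, V) = B (X(B, V) = -2*V + (B + 2*V) = B)
-116 + X(-5*(5 + 1), -12)*136 = -116 - 5*(5 + 1)*136 = -116 - 5*6*136 = -116 - 30*136 = -116 - 4080 = -4196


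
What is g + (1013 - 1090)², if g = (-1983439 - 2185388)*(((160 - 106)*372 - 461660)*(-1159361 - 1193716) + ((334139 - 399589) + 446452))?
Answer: -4331633443333206113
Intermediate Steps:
g = -4331633443333212042 (g = -4168827*((54*372 - 461660)*(-2353077) + (-65450 + 446452)) = -4168827*((20088 - 461660)*(-2353077) + 381002) = -4168827*(-441572*(-2353077) + 381002) = -4168827*(1039052917044 + 381002) = -4168827*1039053298046 = -4331633443333212042)
g + (1013 - 1090)² = -4331633443333212042 + (1013 - 1090)² = -4331633443333212042 + (-77)² = -4331633443333212042 + 5929 = -4331633443333206113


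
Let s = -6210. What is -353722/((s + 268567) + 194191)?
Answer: -176861/228274 ≈ -0.77477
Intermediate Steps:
-353722/((s + 268567) + 194191) = -353722/((-6210 + 268567) + 194191) = -353722/(262357 + 194191) = -353722/456548 = -353722*1/456548 = -176861/228274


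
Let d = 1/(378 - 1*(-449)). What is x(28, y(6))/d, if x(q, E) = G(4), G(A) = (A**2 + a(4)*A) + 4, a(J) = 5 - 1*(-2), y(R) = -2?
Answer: 39696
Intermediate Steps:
a(J) = 7 (a(J) = 5 + 2 = 7)
G(A) = 4 + A**2 + 7*A (G(A) = (A**2 + 7*A) + 4 = 4 + A**2 + 7*A)
x(q, E) = 48 (x(q, E) = 4 + 4**2 + 7*4 = 4 + 16 + 28 = 48)
d = 1/827 (d = 1/(378 + 449) = 1/827 ≈ 0.0012092)
x(28, y(6))/d = 48/(1/827) = 48*827 = 39696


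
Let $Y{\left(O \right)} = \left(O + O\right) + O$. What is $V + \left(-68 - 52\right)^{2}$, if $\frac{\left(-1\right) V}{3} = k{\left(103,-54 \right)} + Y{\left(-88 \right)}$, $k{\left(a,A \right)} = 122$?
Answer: $14826$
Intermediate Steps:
$Y{\left(O \right)} = 3 O$ ($Y{\left(O \right)} = 2 O + O = 3 O$)
$V = 426$ ($V = - 3 \left(122 + 3 \left(-88\right)\right) = - 3 \left(122 - 264\right) = \left(-3\right) \left(-142\right) = 426$)
$V + \left(-68 - 52\right)^{2} = 426 + \left(-68 - 52\right)^{2} = 426 + \left(-120\right)^{2} = 426 + 14400 = 14826$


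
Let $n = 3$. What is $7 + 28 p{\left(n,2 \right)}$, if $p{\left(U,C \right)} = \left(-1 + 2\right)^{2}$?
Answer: $35$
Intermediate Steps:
$p{\left(U,C \right)} = 1$ ($p{\left(U,C \right)} = 1^{2} = 1$)
$7 + 28 p{\left(n,2 \right)} = 7 + 28 \cdot 1 = 7 + 28 = 35$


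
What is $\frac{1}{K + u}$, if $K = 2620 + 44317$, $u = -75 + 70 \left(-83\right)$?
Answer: $\frac{1}{41052} \approx 2.4359 \cdot 10^{-5}$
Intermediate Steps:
$u = -5885$ ($u = -75 - 5810 = -5885$)
$K = 46937$
$\frac{1}{K + u} = \frac{1}{46937 - 5885} = \frac{1}{41052}$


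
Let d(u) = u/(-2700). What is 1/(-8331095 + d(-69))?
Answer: -900/7497985477 ≈ -1.2003e-7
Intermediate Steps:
d(u) = -u/2700 (d(u) = u*(-1/2700) = -u/2700)
1/(-8331095 + d(-69)) = 1/(-8331095 - 1/2700*(-69)) = 1/(-8331095 + 23/900) = 1/(-7497985477/900) = -900/7497985477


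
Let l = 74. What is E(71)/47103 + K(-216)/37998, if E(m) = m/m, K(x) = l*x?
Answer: -41825353/99434433 ≈ -0.42063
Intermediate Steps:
K(x) = 74*x
E(m) = 1
E(71)/47103 + K(-216)/37998 = 1/47103 + (74*(-216))/37998 = 1*(1/47103) - 15984*1/37998 = 1/47103 - 888/2111 = -41825353/99434433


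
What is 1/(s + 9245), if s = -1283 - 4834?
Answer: 1/3128 ≈ 0.00031969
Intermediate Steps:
s = -6117
1/(s + 9245) = 1/(-6117 + 9245) = 1/3128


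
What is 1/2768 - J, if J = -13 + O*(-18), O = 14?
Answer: 733521/2768 ≈ 265.00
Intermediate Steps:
J = -265 (J = -13 + 14*(-18) = -13 - 252 = -265)
1/2768 - J = 1/2768 - 1*(-265) = 1/2768 + 265 = 733521/2768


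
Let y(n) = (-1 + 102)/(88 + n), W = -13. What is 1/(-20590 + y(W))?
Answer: -75/1544149 ≈ -4.8570e-5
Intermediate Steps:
y(n) = 101/(88 + n)
1/(-20590 + y(W)) = 1/(-20590 + 101/(88 - 13)) = 1/(-20590 + 101/75) = 1/(-1544149/75) = -75/1544149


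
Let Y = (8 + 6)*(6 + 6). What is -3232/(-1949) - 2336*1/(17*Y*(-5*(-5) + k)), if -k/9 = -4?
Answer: 69814156/42443373 ≈ 1.6449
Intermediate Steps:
k = 36 (k = -9*(-4) = 36)
Y = 168 (Y = 14*12 = 168)
-3232/(-1949) - 2336*1/(17*Y*(-5*(-5) + k)) = -3232/(-1949) - 2336*1/(2856*(-5*(-5) + 36)) = -3232*(-1/1949) - 2336*1/(2856*(25 + 36)) = 3232/1949 - 2336/(2856*61) = 3232/1949 - 2336/174216 = 3232/1949 - 2336*1/174216 = 3232/1949 - 292/21777 = 69814156/42443373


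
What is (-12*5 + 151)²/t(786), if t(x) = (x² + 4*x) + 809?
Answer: 8281/621749 ≈ 0.013319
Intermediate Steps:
t(x) = 809 + x² + 4*x
(-12*5 + 151)²/t(786) = (-12*5 + 151)²/(809 + 786² + 4*786) = (-60 + 151)²/(809 + 617796 + 3144) = 91²/621749 = 8281*(1/621749) = 8281/621749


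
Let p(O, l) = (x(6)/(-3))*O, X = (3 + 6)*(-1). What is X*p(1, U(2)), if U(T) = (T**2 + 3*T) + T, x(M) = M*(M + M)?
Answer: 216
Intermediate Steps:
x(M) = 2*M**2 (x(M) = M*(2*M) = 2*M**2)
U(T) = T**2 + 4*T
X = -9 (X = 9*(-1) = -9)
p(O, l) = -24*O (p(O, l) = ((2*6**2)/(-3))*O = ((2*36)*(-1/3))*O = (72*(-1/3))*O = -24*O)
X*p(1, U(2)) = -(-216) = -9*(-24) = 216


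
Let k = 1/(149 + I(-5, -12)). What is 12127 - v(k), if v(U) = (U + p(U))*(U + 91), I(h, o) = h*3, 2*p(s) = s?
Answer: 435468239/35912 ≈ 12126.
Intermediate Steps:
p(s) = s/2
I(h, o) = 3*h
k = 1/134 (k = 1/(149 + 3*(-5)) = 1/(149 - 15) = 1/134 ≈ 0.0074627)
v(U) = 3*U*(91 + U)/2 (v(U) = (U + U/2)*(U + 91) = (3*U/2)*(91 + U) = 3*U*(91 + U)/2)
12127 - v(k) = 12127 - 3*(91 + 1/134)/(2*134) = 12127 - 3*12195/(2*134*134) = 12127 - 1*36585/35912 = 12127 - 36585/35912 = 435468239/35912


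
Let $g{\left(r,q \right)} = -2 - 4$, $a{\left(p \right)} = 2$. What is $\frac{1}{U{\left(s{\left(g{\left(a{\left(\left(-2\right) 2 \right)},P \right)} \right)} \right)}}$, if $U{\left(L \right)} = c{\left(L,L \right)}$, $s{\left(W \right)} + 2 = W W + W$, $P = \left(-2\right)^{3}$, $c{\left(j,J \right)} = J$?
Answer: $\frac{1}{28} \approx 0.035714$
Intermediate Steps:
$P = -8$
$g{\left(r,q \right)} = -6$ ($g{\left(r,q \right)} = -2 - 4 = -6$)
$s{\left(W \right)} = -2 + W + W^{2}$ ($s{\left(W \right)} = -2 + \left(W W + W\right) = -2 + \left(W^{2} + W\right) = -2 + \left(W + W^{2}\right) = -2 + W + W^{2}$)
$U{\left(L \right)} = L$
$\frac{1}{U{\left(s{\left(g{\left(a{\left(\left(-2\right) 2 \right)},P \right)} \right)} \right)}} = \frac{1}{-2 - 6 + \left(-6\right)^{2}} = \frac{1}{-2 - 6 + 36} = \frac{1}{28}$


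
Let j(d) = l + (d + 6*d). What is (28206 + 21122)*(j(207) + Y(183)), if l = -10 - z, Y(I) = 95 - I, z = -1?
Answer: 66691456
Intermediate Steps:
l = -9 (l = -10 - 1*(-1) = -10 + 1 = -9)
j(d) = -9 + 7*d (j(d) = -9 + (d + 6*d) = -9 + 7*d)
(28206 + 21122)*(j(207) + Y(183)) = (28206 + 21122)*((-9 + 7*207) + (95 - 1*183)) = 49328*((-9 + 1449) + (95 - 183)) = 49328*(1440 - 88) = 49328*1352 = 66691456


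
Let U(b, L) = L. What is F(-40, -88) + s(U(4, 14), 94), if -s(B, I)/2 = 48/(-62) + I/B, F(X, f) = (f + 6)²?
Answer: 1456530/217 ≈ 6712.1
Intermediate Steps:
F(X, f) = (6 + f)²
s(B, I) = 48/31 - 2*I/B (s(B, I) = -2*(48/(-62) + I/B) = -2*(48*(-1/62) + I/B) = -2*(-24/31 + I/B) = 48/31 - 2*I/B)
F(-40, -88) + s(U(4, 14), 94) = (6 - 88)² + (48/31 - 2*94/14) = (-82)² + (48/31 - 2*94*1/14) = 6724 + (48/31 - 94/7) = 6724 - 2578/217 = 1456530/217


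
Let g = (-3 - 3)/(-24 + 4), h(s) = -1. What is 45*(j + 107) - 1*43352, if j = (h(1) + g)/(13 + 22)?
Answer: -385379/10 ≈ -38538.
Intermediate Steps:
g = 3/10 (g = -6/(-20) = -6*(-1/20) = 3/10 ≈ 0.30000)
j = -1/50 (j = (-1 + 3/10)/(13 + 22) = -7/10/35 = -7/10*1/35 = -1/50 ≈ -0.020000)
45*(j + 107) - 1*43352 = 45*(-1/50 + 107) - 1*43352 = 45*(5349/50) - 43352 = 48141/10 - 43352 = -385379/10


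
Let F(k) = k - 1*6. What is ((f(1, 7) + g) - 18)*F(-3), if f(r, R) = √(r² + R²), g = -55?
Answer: 657 - 45*√2 ≈ 593.36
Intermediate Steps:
F(k) = -6 + k (F(k) = k - 6 = -6 + k)
f(r, R) = √(R² + r²)
((f(1, 7) + g) - 18)*F(-3) = ((√(7² + 1²) - 55) - 18)*(-6 - 3) = ((√(49 + 1) - 55) - 18)*(-9) = ((√50 - 55) - 18)*(-9) = ((5*√2 - 55) - 18)*(-9) = ((-55 + 5*√2) - 18)*(-9) = (-73 + 5*√2)*(-9) = 657 - 45*√2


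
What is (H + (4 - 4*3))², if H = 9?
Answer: 1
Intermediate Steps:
(H + (4 - 4*3))² = (9 + (4 - 4*3))² = (9 + (4 - 12))² = (9 - 8)² = 1² = 1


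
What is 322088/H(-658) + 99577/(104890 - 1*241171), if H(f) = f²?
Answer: 195304625/14751191721 ≈ 0.013240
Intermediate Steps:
322088/H(-658) + 99577/(104890 - 1*241171) = 322088/((-658)²) + 99577/(104890 - 1*241171) = 322088/432964 + 99577/(104890 - 241171) = 322088*(1/432964) + 99577/(-136281) = 80522/108241 + 99577*(-1/136281) = 80522/108241 - 99577/136281 = 195304625/14751191721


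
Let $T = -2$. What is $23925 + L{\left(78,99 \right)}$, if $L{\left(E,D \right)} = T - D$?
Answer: $23824$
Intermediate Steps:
$L{\left(E,D \right)} = -2 - D$
$23925 + L{\left(78,99 \right)} = 23925 - 101 = 23824$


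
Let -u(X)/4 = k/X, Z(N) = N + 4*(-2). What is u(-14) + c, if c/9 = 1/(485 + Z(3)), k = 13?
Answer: 4181/1120 ≈ 3.7330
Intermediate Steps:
Z(N) = -8 + N (Z(N) = N - 8 = -8 + N)
u(X) = -52/X
c = 3/160 (c = 9/(485 + (-8 + 3)) = 9/(485 - 5) = 9/480 = 9*(1/480) = 3/160 ≈ 0.018750)
u(-14) + c = -52/(-14) + 3/160 = -52*(-1/14) + 3/160 = 26/7 + 3/160 = 4181/1120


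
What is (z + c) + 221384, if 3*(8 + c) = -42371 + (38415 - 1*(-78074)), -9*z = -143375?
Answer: 2358113/9 ≈ 2.6201e+5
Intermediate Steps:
z = 143375/9 (z = -⅑*(-143375) = 143375/9 ≈ 15931.)
c = 24698 (c = -8 + (-42371 + (38415 - 1*(-78074)))/3 = -8 + (-42371 + (38415 + 78074))/3 = -8 + (-42371 + 116489)/3 = -8 + (⅓)*74118 = -8 + 24706 = 24698)
(z + c) + 221384 = (143375/9 + 24698) + 221384 = 365657/9 + 221384 = 2358113/9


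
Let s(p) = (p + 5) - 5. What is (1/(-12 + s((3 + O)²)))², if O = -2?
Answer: 1/121 ≈ 0.0082645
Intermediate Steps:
s(p) = p (s(p) = (5 + p) - 5 = p)
(1/(-12 + s((3 + O)²)))² = (1/(-12 + (3 - 2)²))² = (1/(-12 + 1²))² = (1/(-12 + 1))² = (1/(-11))² = (-1/11)² = 1/121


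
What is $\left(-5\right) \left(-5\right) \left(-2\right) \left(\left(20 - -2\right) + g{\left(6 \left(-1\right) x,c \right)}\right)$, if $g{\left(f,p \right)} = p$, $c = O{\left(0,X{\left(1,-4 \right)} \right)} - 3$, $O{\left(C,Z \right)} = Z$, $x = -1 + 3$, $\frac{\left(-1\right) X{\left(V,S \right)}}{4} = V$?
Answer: $-750$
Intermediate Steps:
$X{\left(V,S \right)} = - 4 V$
$x = 2$
$c = -7$ ($c = \left(-4\right) 1 - 3 = -4 - 3 = -7$)
$\left(-5\right) \left(-5\right) \left(-2\right) \left(\left(20 - -2\right) + g{\left(6 \left(-1\right) x,c \right)}\right) = \left(-5\right) \left(-5\right) \left(-2\right) \left(\left(20 - -2\right) - 7\right) = 25 \left(-2\right) \left(\left(20 + 2\right) - 7\right) = - 50 \left(22 - 7\right) = \left(-50\right) 15 = -750$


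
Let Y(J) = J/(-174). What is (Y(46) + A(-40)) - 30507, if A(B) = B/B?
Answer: -2654045/87 ≈ -30506.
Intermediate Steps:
A(B) = 1
Y(J) = -J/174 (Y(J) = J*(-1/174) = -J/174)
(Y(46) + A(-40)) - 30507 = (-1/174*46 + 1) - 30507 = (-23/87 + 1) - 30507 = 64/87 - 30507 = -2654045/87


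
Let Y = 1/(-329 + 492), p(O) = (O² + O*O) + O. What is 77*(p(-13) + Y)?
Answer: 4079152/163 ≈ 25025.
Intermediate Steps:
p(O) = O + 2*O² (p(O) = (O² + O²) + O = 2*O² + O = O + 2*O²)
Y = 1/163 ≈ 0.0061350
77*(p(-13) + Y) = 77*(-13*(1 + 2*(-13)) + 1/163) = 77*(-13*(1 - 26) + 1/163) = 77*(-13*(-25) + 1/163) = 77*(325 + 1/163) = 77*(52976/163) = 4079152/163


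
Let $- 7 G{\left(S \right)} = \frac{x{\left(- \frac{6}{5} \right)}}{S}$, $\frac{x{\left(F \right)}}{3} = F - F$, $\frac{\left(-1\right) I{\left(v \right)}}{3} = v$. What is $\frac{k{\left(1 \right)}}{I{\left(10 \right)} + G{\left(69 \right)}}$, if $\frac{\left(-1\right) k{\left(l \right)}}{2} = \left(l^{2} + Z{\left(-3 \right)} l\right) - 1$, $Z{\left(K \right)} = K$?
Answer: $- \frac{1}{5} \approx -0.2$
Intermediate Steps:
$I{\left(v \right)} = - 3 v$
$x{\left(F \right)} = 0$ ($x{\left(F \right)} = 3 \left(F - F\right) = 3 \cdot 0 = 0$)
$G{\left(S \right)} = 0$ ($G{\left(S \right)} = - \frac{0 \frac{1}{S}}{7} = \left(- \frac{1}{7}\right) 0 = 0$)
$k{\left(l \right)} = 2 - 2 l^{2} + 6 l$ ($k{\left(l \right)} = - 2 \left(\left(l^{2} - 3 l\right) - 1\right) = - 2 \left(-1 + l^{2} - 3 l\right) = 2 - 2 l^{2} + 6 l$)
$\frac{k{\left(1 \right)}}{I{\left(10 \right)} + G{\left(69 \right)}} = \frac{2 - 2 \cdot 1^{2} + 6 \cdot 1}{\left(-3\right) 10 + 0} = \frac{2 - 2 + 6}{-30 + 0} = \frac{2 - 2 + 6}{-30} = 6 \left(- \frac{1}{30}\right) = - \frac{1}{5}$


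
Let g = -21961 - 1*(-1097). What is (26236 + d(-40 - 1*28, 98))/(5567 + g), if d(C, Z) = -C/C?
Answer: -8745/5099 ≈ -1.7150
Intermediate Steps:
g = -20864 (g = -21961 + 1097 = -20864)
d(C, Z) = -1 (d(C, Z) = -1*1 = -1)
(26236 + d(-40 - 1*28, 98))/(5567 + g) = (26236 - 1)/(5567 - 20864) = 26235/(-15297) = 26235*(-1/15297) = -8745/5099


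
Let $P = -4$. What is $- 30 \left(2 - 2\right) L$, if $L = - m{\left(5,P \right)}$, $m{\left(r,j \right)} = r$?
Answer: $0$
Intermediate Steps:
$L = -5$ ($L = \left(-1\right) 5 = -5$)
$- 30 \left(2 - 2\right) L = - 30 \left(2 - 2\right) \left(-5\right) = \left(-30\right) 0 \left(-5\right) = 0 \left(-5\right) = 0$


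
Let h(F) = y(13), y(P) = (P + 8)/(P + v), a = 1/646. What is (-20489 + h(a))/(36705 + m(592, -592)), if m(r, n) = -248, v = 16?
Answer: -594160/1057253 ≈ -0.56199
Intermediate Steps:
a = 1/646 ≈ 0.0015480
y(P) = (8 + P)/(16 + P) (y(P) = (P + 8)/(P + 16) = (8 + P)/(16 + P))
h(F) = 21/29 (h(F) = (8 + 13)/(16 + 13) = 21/29)
(-20489 + h(a))/(36705 + m(592, -592)) = (-20489 + 21/29)/(36705 - 248) = -594160/29/36457 = -594160/29*1/36457 = -594160/1057253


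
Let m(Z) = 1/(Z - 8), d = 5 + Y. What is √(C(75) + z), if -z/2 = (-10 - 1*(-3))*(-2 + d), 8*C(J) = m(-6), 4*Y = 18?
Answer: √82313/28 ≈ 10.247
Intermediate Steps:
Y = 9/2 (Y = (¼)*18 = 9/2 ≈ 4.5000)
d = 19/2 (d = 5 + 9/2 = 19/2 ≈ 9.5000)
m(Z) = 1/(-8 + Z)
C(J) = -1/112 (C(J) = 1/(8*(-8 - 6)) = (⅛)/(-14) = (⅛)*(-1/14) = -1/112)
z = 105 (z = -2*(-10 - 1*(-3))*(-2 + 19/2) = -2*(-10 + 3)*15/2 = -(-14)*15/2 = -2*(-105/2) = 105)
√(C(75) + z) = √(-1/112 + 105) = √(11759/112) = √82313/28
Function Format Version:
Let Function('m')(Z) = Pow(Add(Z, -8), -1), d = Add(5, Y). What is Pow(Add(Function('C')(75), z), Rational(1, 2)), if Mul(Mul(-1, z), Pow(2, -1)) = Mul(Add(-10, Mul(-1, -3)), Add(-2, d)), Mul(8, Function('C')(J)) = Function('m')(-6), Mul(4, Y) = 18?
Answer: Mul(Rational(1, 28), Pow(82313, Rational(1, 2))) ≈ 10.247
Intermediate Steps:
Y = Rational(9, 2) (Y = Mul(Rational(1, 4), 18) = Rational(9, 2) ≈ 4.5000)
d = Rational(19, 2) (d = Add(5, Rational(9, 2)) = Rational(19, 2) ≈ 9.5000)
Function('m')(Z) = Pow(Add(-8, Z), -1)
Function('C')(J) = Rational(-1, 112) (Function('C')(J) = Mul(Rational(1, 8), Pow(Add(-8, -6), -1)) = Mul(Rational(1, 8), Pow(-14, -1)) = Mul(Rational(1, 8), Rational(-1, 14)) = Rational(-1, 112))
z = 105 (z = Mul(-2, Mul(Add(-10, Mul(-1, -3)), Add(-2, Rational(19, 2)))) = Mul(-2, Mul(Add(-10, 3), Rational(15, 2))) = Mul(-2, Mul(-7, Rational(15, 2))) = Mul(-2, Rational(-105, 2)) = 105)
Pow(Add(Function('C')(75), z), Rational(1, 2)) = Pow(Add(Rational(-1, 112), 105), Rational(1, 2)) = Pow(Rational(11759, 112), Rational(1, 2)) = Mul(Rational(1, 28), Pow(82313, Rational(1, 2)))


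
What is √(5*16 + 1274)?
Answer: √1354 ≈ 36.797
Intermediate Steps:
√(5*16 + 1274) = √(80 + 1274) = √1354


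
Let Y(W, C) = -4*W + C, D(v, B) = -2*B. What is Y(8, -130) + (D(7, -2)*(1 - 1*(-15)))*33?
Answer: 1950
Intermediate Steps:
Y(W, C) = C - 4*W
Y(8, -130) + (D(7, -2)*(1 - 1*(-15)))*33 = (-130 - 4*8) + ((-2*(-2))*(1 - 1*(-15)))*33 = (-130 - 32) + (4*(1 + 15))*33 = -162 + (4*16)*33 = -162 + 64*33 = -162 + 2112 = 1950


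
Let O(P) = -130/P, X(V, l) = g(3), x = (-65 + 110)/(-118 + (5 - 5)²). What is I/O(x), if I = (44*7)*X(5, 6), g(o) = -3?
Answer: -2079/767 ≈ -2.7106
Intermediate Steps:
x = -45/118 (x = 45/(-118 + 0²) = 45/(-118 + 0) = 45/(-118) = 45*(-1/118) = -45/118 ≈ -0.38136)
X(V, l) = -3
I = -924 (I = (44*7)*(-3) = 308*(-3) = -924)
I/O(x) = -924/((-130/(-45/118))) = -924/((-130*(-118/45))) = -924/3068/9 = -924*9/3068 = -2079/767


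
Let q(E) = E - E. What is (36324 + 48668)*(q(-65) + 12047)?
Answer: 1023898624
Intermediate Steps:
q(E) = 0
(36324 + 48668)*(q(-65) + 12047) = (36324 + 48668)*(0 + 12047) = 84992*12047 = 1023898624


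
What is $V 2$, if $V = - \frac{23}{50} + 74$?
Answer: $\frac{3677}{25} \approx 147.08$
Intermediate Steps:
$V = \frac{3677}{50}$ ($V = \left(-23\right) \frac{1}{50} + 74 = - \frac{23}{50} + 74 = \frac{3677}{50} \approx 73.54$)
$V 2 = \frac{3677}{50} \cdot 2 = \frac{3677}{25}$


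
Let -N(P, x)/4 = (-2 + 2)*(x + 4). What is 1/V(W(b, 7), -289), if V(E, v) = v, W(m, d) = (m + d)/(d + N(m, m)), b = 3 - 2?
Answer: -1/289 ≈ -0.0034602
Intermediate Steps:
b = 1
N(P, x) = 0 (N(P, x) = -4*(-2 + 2)*(x + 4) = -0*(4 + x) = -4*0 = 0)
W(m, d) = (d + m)/d (W(m, d) = (m + d)/(d + 0) = (d + m)/d)
1/V(W(b, 7), -289) = 1/(-289) = -1/289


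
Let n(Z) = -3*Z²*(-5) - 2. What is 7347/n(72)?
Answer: 7347/77758 ≈ 0.094485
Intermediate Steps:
n(Z) = -2 + 15*Z² (n(Z) = 15*Z² - 2 = -2 + 15*Z²)
7347/n(72) = 7347/(-2 + 15*72²) = 7347/(-2 + 15*5184) = 7347/(-2 + 77760) = 7347/77758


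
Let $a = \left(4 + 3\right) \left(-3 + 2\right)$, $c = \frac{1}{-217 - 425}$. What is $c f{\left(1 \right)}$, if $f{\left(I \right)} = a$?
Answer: $\frac{7}{642} \approx 0.010903$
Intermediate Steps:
$c = - \frac{1}{642}$ ($c = \frac{1}{-217 - 425} = \frac{1}{-642} = - \frac{1}{642} \approx -0.0015576$)
$a = -7$ ($a = 7 \left(-1\right) = -7$)
$f{\left(I \right)} = -7$
$c f{\left(1 \right)} = \left(- \frac{1}{642}\right) \left(-7\right) = \frac{7}{642}$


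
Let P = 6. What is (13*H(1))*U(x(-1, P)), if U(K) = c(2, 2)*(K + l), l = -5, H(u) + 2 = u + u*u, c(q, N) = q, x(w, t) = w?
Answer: 0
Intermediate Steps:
H(u) = -2 + u + u² (H(u) = -2 + (u + u*u) = -2 + (u + u²) = -2 + u + u²)
U(K) = -10 + 2*K (U(K) = 2*(K - 5) = 2*(-5 + K) = -10 + 2*K)
(13*H(1))*U(x(-1, P)) = (13*(-2 + 1 + 1²))*(-10 + 2*(-1)) = (13*(-2 + 1 + 1))*(-10 - 2) = (13*0)*(-12) = 0*(-12) = 0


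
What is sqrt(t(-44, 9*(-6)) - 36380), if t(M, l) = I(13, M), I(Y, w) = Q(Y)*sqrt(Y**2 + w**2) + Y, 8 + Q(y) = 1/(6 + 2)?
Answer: sqrt(-581872 - 126*sqrt(2105))/4 ≈ 191.65*I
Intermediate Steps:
Q(y) = -63/8 (Q(y) = -8 + 1/(6 + 2) = -8 + 1/8 = -63/8)
I(Y, w) = Y - 63*sqrt(Y**2 + w**2)/8 (I(Y, w) = -63*sqrt(Y**2 + w**2)/8 + Y = Y - 63*sqrt(Y**2 + w**2)/8)
t(M, l) = 13 - 63*sqrt(169 + M**2)/8 (t(M, l) = 13 - 63*sqrt(13**2 + M**2)/8 = 13 - 63*sqrt(169 + M**2)/8)
sqrt(t(-44, 9*(-6)) - 36380) = sqrt((13 - 63*sqrt(169 + (-44)**2)/8) - 36380) = sqrt((13 - 63*sqrt(169 + 1936)/8) - 36380) = sqrt((13 - 63*sqrt(2105)/8) - 36380) = sqrt(-36367 - 63*sqrt(2105)/8)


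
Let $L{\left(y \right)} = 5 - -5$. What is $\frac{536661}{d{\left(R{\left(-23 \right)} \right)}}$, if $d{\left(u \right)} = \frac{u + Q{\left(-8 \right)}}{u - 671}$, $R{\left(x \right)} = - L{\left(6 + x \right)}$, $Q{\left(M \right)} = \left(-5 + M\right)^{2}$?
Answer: $- \frac{121822047}{53} \approx -2.2985 \cdot 10^{6}$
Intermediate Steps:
$L{\left(y \right)} = 10$ ($L{\left(y \right)} = 5 + 5 = 10$)
$R{\left(x \right)} = -10$ ($R{\left(x \right)} = \left(-1\right) 10 = -10$)
$d{\left(u \right)} = \frac{169 + u}{-671 + u}$ ($d{\left(u \right)} = \frac{u + \left(-5 - 8\right)^{2}}{u - 671} = \frac{u + \left(-13\right)^{2}}{-671 + u} = \frac{u + 169}{-671 + u} = \frac{169 + u}{-671 + u}$)
$\frac{536661}{d{\left(R{\left(-23 \right)} \right)}} = \frac{536661}{\frac{1}{-671 - 10} \left(169 - 10\right)} = \frac{536661}{\frac{1}{-681} \cdot 159} = \frac{536661}{\left(- \frac{1}{681}\right) 159} = \frac{536661}{- \frac{53}{227}} = 536661 \left(- \frac{227}{53}\right) = - \frac{121822047}{53}$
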